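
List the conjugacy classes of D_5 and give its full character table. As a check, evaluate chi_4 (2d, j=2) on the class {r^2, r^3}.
Conjugacy classes: {e} of size 1, {r^1, r^4} of size 2, {r^2, r^3} of size 2, {s, sr, ..., sr^4} of size 5.
Character table:
  irrep \ class              {e} (size 1)  {r^1, r^4} (size 2)  {r^2, r^3} (size 2)  {s, sr, ..., sr^4} (size 5)
  chi_1 (triv)               1             1                    1                    1                          
  chi_2 (sign: r->1, s->-1)  1             1                    1                    -1                         
  chi_3 (2d, j=1)            2             -1/2 + sqrt(5)/2     -sqrt(5)/2 - 1/2     0                          
  chi_4 (2d, j=2)            2             -sqrt(5)/2 - 1/2     -1/2 + sqrt(5)/2     0                          

Spot check: chi_4 (2d, j=2) on {r^2, r^3} = -1/2 + sqrt(5)/2.

Explanation: D_5 has order 2*5 = 10 with 4 conjugacy classes, hence 4 irreducibles. Sum of squared dims 1 + 1 + 4 + 4 = 10 = |G|. Linear characters come from the abelianisation; the 2-dimensional irreps have character r^k -> 2*cos(2*pi*j*k/5), reflections -> 0.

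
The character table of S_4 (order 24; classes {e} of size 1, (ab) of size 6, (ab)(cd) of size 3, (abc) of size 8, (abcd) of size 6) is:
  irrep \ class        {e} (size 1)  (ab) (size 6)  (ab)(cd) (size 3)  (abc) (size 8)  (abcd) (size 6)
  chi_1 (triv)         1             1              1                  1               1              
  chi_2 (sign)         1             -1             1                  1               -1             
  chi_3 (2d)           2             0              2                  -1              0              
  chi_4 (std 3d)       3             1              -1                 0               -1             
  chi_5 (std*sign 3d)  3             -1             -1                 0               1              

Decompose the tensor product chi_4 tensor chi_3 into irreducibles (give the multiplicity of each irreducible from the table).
chi_4 tensor chi_3 = chi_4 + chi_5 (all other irreducibles have multiplicity 0).

Explanation: The character of a tensor product is the pointwise product (chi_4 * chi_3)(C) = chi_4(C) * chi_3(C):
  {e}: (3)*(2), (ab): (1)*(0), (ab)(cd): (-1)*(2), (abc): (0)*(-1), (abcd): (-1)*(0)
so (chi_4 * chi_3) takes values
  {e} -> 6, (ab) -> 0, (ab)(cd) -> -2, (abc) -> 0, (abcd) -> 0.
Now take the inner product of this character with each irreducible chi from the table, <chi_4*chi_3, chi> = (1/24) sum_C |C| (chi_4*chi_3)(C) conj(chi(C)):
  <chi_4*chi_3, chi_1> = (1/24)[1*(6)*conj(1) + 6*(0)*conj(1) + 3*(-2)*conj(1) + 8*(0)*conj(1) + 6*(0)*conj(1)]
      = (1/24)[(6) + (0) + (-6) + (0) + (0)] = 0/24 = 0
  <chi_4*chi_3, chi_2> = (1/24)[1*(6)*conj(1) + 6*(0)*conj(-1) + 3*(-2)*conj(1) + 8*(0)*conj(1) + 6*(0)*conj(-1)]
      = (1/24)[(6) + (0) + (-6) + (0) + (0)] = 0/24 = 0
  <chi_4*chi_3, chi_3> = (1/24)[1*(6)*conj(2) + 6*(0)*conj(0) + 3*(-2)*conj(2) + 8*(0)*conj(-1) + 6*(0)*conj(0)]
      = (1/24)[(12) + (0) + (-12) + (0) + (0)] = 0/24 = 0
  <chi_4*chi_3, chi_4> = (1/24)[1*(6)*conj(3) + 6*(0)*conj(1) + 3*(-2)*conj(-1) + 8*(0)*conj(0) + 6*(0)*conj(-1)]
      = (1/24)[(18) + (0) + (6) + (0) + (0)] = 24/24 = 1
  <chi_4*chi_3, chi_5> = (1/24)[1*(6)*conj(3) + 6*(0)*conj(-1) + 3*(-2)*conj(-1) + 8*(0)*conj(0) + 6*(0)*conj(1)]
      = (1/24)[(18) + (0) + (6) + (0) + (0)] = 24/24 = 1
Hence the multiplicities are chi_4: 1, chi_5: 1. Dimension check: dim(chi_4)*dim(chi_3) = 3*2 = 6 and sum (mult * dim) = 1*3 + 1*3 = 6.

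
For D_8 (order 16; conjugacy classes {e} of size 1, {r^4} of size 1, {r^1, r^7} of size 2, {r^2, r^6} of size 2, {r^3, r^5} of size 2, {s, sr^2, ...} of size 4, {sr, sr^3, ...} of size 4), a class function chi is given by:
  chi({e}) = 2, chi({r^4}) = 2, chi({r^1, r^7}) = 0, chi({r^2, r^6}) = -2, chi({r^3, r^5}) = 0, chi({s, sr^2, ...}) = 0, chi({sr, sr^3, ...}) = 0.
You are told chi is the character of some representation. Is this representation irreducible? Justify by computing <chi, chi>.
Irreducible: <chi, chi> = 1.

Details: <chi, chi> = (1/|G|) sum_C |C| * |chi(C)|^2 = (1/16)[1*|2|^2 + 1*|2|^2 + 2*|0|^2 + 2*|-2|^2 + 2*|0|^2 + 4*|0|^2 + 4*|0|^2]
  = (1/16)[(4) + (4) + (0) + (8) + (0) + (0) + (0)] = 16/16 = 1.
A character is irreducible iff <chi, chi> = 1, so this representation is irreducible.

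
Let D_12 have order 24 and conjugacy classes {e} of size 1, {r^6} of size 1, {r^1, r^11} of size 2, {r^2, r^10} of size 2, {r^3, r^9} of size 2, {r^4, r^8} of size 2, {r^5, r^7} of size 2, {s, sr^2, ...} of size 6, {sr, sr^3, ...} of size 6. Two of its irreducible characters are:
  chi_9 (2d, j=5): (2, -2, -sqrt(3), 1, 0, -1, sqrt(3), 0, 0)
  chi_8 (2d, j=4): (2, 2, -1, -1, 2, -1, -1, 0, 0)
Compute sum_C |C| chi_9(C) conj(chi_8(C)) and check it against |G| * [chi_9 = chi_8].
Sum = 0; so <chi_9, chi_8> = 0 (distinct irreducibles are orthogonal).

Proof sketch: Compute term by term over conjugacy classes (|C| * chi_9(C) * conj(chi_8(C))):
  1*(2)*conj(2) + 1*(-2)*conj(2) + 2*(-sqrt(3))*conj(-1) + 2*(1)*conj(-1) + 2*(0)*conj(2) + 2*(-1)*conj(-1) + 2*(sqrt(3))*conj(-1) + 6*(0)*conj(0) + 6*(0)*conj(0)
  = (4) + (-4) + (2*sqrt(3)) + (-2) + (0) + (2) + (-2*sqrt(3)) + (0) + (0)
  = 0.
Dividing by |G| = 24 gives 0/24 = 0, matching the row-orthogonality relation <chi_9, chi_8> = [chi_9 = chi_8].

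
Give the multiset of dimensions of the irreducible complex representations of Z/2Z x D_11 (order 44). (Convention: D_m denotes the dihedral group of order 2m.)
Dimensions: 1, 1, 1, 1, 2, 2, 2, 2, 2, 2, 2, 2, 2, 2

Solution. There are 14 irreducibles (= number of conjugacy classes). Their dimensions d_i satisfy sum d_i^2 = |G| = 44: 1 + 1 + 1 + 1 + 4 + 4 + 4 + 4 + 4 + 4 + 4 + 4 + 4 + 4 = 44. (For the product with Z/2Z: each of the 2 1-dim characters of Z/2Z tensors with each irrep of D_11, giving 2 copies of each D_11-dimension.)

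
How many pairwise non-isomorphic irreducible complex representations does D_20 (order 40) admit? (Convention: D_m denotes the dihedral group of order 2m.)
13

Argument: The number of irreducible complex representations of a finite group equals its number of conjugacy classes. D_20 has 13 conjugacy classes (n/2 + 3 for n even), so D_20 (order 40) has exactly 13 irreducible complex representations.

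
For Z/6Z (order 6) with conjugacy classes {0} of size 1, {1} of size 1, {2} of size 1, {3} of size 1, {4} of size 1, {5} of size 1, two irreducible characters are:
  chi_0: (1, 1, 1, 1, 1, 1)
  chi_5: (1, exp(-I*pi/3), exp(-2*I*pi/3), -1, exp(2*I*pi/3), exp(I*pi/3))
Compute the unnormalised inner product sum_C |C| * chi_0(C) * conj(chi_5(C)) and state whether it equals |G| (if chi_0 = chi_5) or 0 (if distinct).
Sum = 0; so <chi_0, chi_5> = 0 (distinct irreducibles are orthogonal).

Compute term by term over conjugacy classes (|C| * chi_0(C) * conj(chi_5(C))):
  1*(1)*conj(1) + 1*(1)*conj(exp(-I*pi/3)) + 1*(1)*conj(exp(-2*I*pi/3)) + 1*(1)*conj(-1) + 1*(1)*conj(exp(2*I*pi/3)) + 1*(1)*conj(exp(I*pi/3))
  = (1) + (exp(I*pi/3)) + (exp(2*I*pi/3)) + (-1) + (exp(-2*I*pi/3)) + (exp(-I*pi/3))
  = 0.
(Exp terms are combined using exp(i*s)*conj(exp(i*t)) = exp(i*(s-t)), and sums of them are collapsed using the identity that for every m > 1 the m distinct m-th roots of unity sum to 0, e.g. 1 + exp(2*I*pi/3) + exp(-2*I*pi/3) = 0.)
Dividing by |G| = 6 gives 0/6 = 0, matching the row-orthogonality relation <chi_0, chi_5> = [chi_0 = chi_5].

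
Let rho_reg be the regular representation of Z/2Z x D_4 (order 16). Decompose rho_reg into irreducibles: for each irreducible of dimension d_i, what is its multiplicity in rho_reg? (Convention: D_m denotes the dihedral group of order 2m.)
Each irreducible V_i of dimension d_i appears with multiplicity d_i, i.e. rho_reg = (direct sum over all irreducibles V_i) d_i V_i. The irreducible dimensions for Z/2Z x D_4 are 1, 1, 1, 1, 1, 1, 1, 1, 2, 2: 8 irreducibles of dimension 1, each with multiplicity 1; 2 irreducibles of dimension 2, each with multiplicity 2. Total dimension 8*1*1 + 2*2*2 = 16 = |G|.

Derivation: General theorem: in the regular representation of a finite group G, each irreducible appears with multiplicity equal to its dimension. Check: dim(rho_reg) = sum d_i^2 = 1 + 1 + 1 + 1 + 1 + 1 + 1 + 1 + 4 + 4 = 16 = |G|.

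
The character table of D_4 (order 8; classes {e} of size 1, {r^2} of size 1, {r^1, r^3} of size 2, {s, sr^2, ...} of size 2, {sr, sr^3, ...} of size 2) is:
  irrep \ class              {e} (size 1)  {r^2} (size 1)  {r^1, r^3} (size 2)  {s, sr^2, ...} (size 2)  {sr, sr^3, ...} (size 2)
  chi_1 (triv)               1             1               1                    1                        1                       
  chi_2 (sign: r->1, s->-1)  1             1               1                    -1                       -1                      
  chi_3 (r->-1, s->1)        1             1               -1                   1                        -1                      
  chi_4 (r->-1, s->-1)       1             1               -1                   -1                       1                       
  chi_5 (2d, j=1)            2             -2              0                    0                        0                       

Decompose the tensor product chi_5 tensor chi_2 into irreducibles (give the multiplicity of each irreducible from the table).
chi_5 tensor chi_2 = chi_5 (all other irreducibles have multiplicity 0).

Reasoning: The character of a tensor product is the pointwise product (chi_5 * chi_2)(C) = chi_5(C) * chi_2(C):
  {e}: (2)*(1), {r^2}: (-2)*(1), {r^1, r^3}: (0)*(1), {s, sr^2, ...}: (0)*(-1), {sr, sr^3, ...}: (0)*(-1)
so (chi_5 * chi_2) takes values
  {e} -> 2, {r^2} -> -2, {r^1, r^3} -> 0, {s, sr^2, ...} -> 0, {sr, sr^3, ...} -> 0.
Now take the inner product of this character with each irreducible chi from the table, <chi_5*chi_2, chi> = (1/8) sum_C |C| (chi_5*chi_2)(C) conj(chi(C)):
  <chi_5*chi_2, chi_1> = (1/8)[1*(2)*conj(1) + 1*(-2)*conj(1) + 2*(0)*conj(1) + 2*(0)*conj(1) + 2*(0)*conj(1)]
      = (1/8)[(2) + (-2) + (0) + (0) + (0)] = 0/8 = 0
  <chi_5*chi_2, chi_2> = (1/8)[1*(2)*conj(1) + 1*(-2)*conj(1) + 2*(0)*conj(1) + 2*(0)*conj(-1) + 2*(0)*conj(-1)]
      = (1/8)[(2) + (-2) + (0) + (0) + (0)] = 0/8 = 0
  <chi_5*chi_2, chi_3> = (1/8)[1*(2)*conj(1) + 1*(-2)*conj(1) + 2*(0)*conj(-1) + 2*(0)*conj(1) + 2*(0)*conj(-1)]
      = (1/8)[(2) + (-2) + (0) + (0) + (0)] = 0/8 = 0
  <chi_5*chi_2, chi_4> = (1/8)[1*(2)*conj(1) + 1*(-2)*conj(1) + 2*(0)*conj(-1) + 2*(0)*conj(-1) + 2*(0)*conj(1)]
      = (1/8)[(2) + (-2) + (0) + (0) + (0)] = 0/8 = 0
  <chi_5*chi_2, chi_5> = (1/8)[1*(2)*conj(2) + 1*(-2)*conj(-2) + 2*(0)*conj(0) + 2*(0)*conj(0) + 2*(0)*conj(0)]
      = (1/8)[(4) + (4) + (0) + (0) + (0)] = 8/8 = 1
Hence the multiplicities are chi_5: 1. Dimension check: dim(chi_5)*dim(chi_2) = 2*1 = 2 and sum (mult * dim) = 1*2 = 2.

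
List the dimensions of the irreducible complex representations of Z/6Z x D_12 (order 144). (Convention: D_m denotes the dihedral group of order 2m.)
Dimensions: 1, 1, 1, 1, 1, 1, 1, 1, 1, 1, 1, 1, 1, 1, 1, 1, 1, 1, 1, 1, 1, 1, 1, 1, 2, 2, 2, 2, 2, 2, 2, 2, 2, 2, 2, 2, 2, 2, 2, 2, 2, 2, 2, 2, 2, 2, 2, 2, 2, 2, 2, 2, 2, 2

Derivation: There are 54 irreducibles (= number of conjugacy classes). Their dimensions d_i satisfy sum d_i^2 = |G| = 144: 1 + 1 + 1 + 1 + 1 + 1 + 1 + 1 + 1 + 1 + 1 + 1 + 1 + 1 + 1 + 1 + 1 + 1 + 1 + 1 + 1 + 1 + 1 + 1 + 4 + 4 + 4 + 4 + 4 + 4 + 4 + 4 + 4 + 4 + 4 + 4 + 4 + 4 + 4 + 4 + 4 + 4 + 4 + 4 + 4 + 4 + 4 + 4 + 4 + 4 + 4 + 4 + 4 + 4 = 144. (For the product with Z/6Z: each of the 6 1-dim characters of Z/6Z tensors with each irrep of D_12, giving 6 copies of each D_12-dimension.)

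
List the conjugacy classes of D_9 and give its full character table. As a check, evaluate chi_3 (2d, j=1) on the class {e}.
Conjugacy classes: {e} of size 1, {r^1, r^8} of size 2, {r^2, r^7} of size 2, {r^3, r^6} of size 2, {r^4, r^5} of size 2, {s, sr, ..., sr^8} of size 9.
Character table:
  irrep \ class              {e} (size 1)  {r^1, r^8} (size 2)  {r^2, r^7} (size 2)  {r^3, r^6} (size 2)  {r^4, r^5} (size 2)  {s, sr, ..., sr^8} (size 9)
  chi_1 (triv)               1             1                    1                    1                    1                    1                          
  chi_2 (sign: r->1, s->-1)  1             1                    1                    1                    1                    -1                         
  chi_3 (2d, j=1)            2             2*cos(2*pi/9)        2*cos(4*pi/9)        -1                   -2*cos(pi/9)         0                          
  chi_4 (2d, j=2)            2             2*cos(4*pi/9)        -2*cos(pi/9)         -1                   2*cos(2*pi/9)        0                          
  chi_5 (2d, j=3)            2             -1                   -1                   2                    -1                   0                          
  chi_6 (2d, j=4)            2             -2*cos(pi/9)         2*cos(2*pi/9)        -1                   2*cos(4*pi/9)        0                          

Spot check: chi_3 (2d, j=1) on {e} = 2.

Derivation: D_9 has order 2*9 = 18 with 6 conjugacy classes, hence 6 irreducibles. Sum of squared dims 1 + 1 + 4 + 4 + 4 + 4 = 18 = |G|. Linear characters come from the abelianisation; the 2-dimensional irreps have character r^k -> 2*cos(2*pi*j*k/9), reflections -> 0.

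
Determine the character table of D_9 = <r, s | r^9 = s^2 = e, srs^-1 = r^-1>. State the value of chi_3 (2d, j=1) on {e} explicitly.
Conjugacy classes: {e} of size 1, {r^1, r^8} of size 2, {r^2, r^7} of size 2, {r^3, r^6} of size 2, {r^4, r^5} of size 2, {s, sr, ..., sr^8} of size 9.
Character table:
  irrep \ class              {e} (size 1)  {r^1, r^8} (size 2)  {r^2, r^7} (size 2)  {r^3, r^6} (size 2)  {r^4, r^5} (size 2)  {s, sr, ..., sr^8} (size 9)
  chi_1 (triv)               1             1                    1                    1                    1                    1                          
  chi_2 (sign: r->1, s->-1)  1             1                    1                    1                    1                    -1                         
  chi_3 (2d, j=1)            2             2*cos(2*pi/9)        2*cos(4*pi/9)        -1                   -2*cos(pi/9)         0                          
  chi_4 (2d, j=2)            2             2*cos(4*pi/9)        -2*cos(pi/9)         -1                   2*cos(2*pi/9)        0                          
  chi_5 (2d, j=3)            2             -1                   -1                   2                    -1                   0                          
  chi_6 (2d, j=4)            2             -2*cos(pi/9)         2*cos(2*pi/9)        -1                   2*cos(4*pi/9)        0                          

Spot check: chi_3 (2d, j=1) on {e} = 2.

Working: D_9 has order 2*9 = 18 with 6 conjugacy classes, hence 6 irreducibles. Sum of squared dims 1 + 1 + 4 + 4 + 4 + 4 = 18 = |G|. Linear characters come from the abelianisation; the 2-dimensional irreps have character r^k -> 2*cos(2*pi*j*k/9), reflections -> 0.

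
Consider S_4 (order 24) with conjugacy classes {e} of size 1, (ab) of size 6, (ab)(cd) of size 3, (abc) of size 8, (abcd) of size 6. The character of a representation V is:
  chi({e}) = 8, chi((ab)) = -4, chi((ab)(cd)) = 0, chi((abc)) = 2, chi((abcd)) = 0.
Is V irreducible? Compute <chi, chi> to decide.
Not irreducible (reducible): <chi, chi> = 8 > 1.

Why: <chi, chi> = (1/|G|) sum_C |C| * |chi(C)|^2 = (1/24)[1*|8|^2 + 6*|-4|^2 + 3*|0|^2 + 8*|2|^2 + 6*|0|^2]
  = (1/24)[(64) + (96) + (0) + (32) + (0)] = 192/24 = 8.
A character is irreducible iff <chi, chi> = 1, so this representation is reducible.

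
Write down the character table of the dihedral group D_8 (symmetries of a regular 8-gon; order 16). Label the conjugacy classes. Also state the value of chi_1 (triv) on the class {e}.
Conjugacy classes: {e} of size 1, {r^4} of size 1, {r^1, r^7} of size 2, {r^2, r^6} of size 2, {r^3, r^5} of size 2, {s, sr^2, ...} of size 4, {sr, sr^3, ...} of size 4.
Character table:
  irrep \ class              {e} (size 1)  {r^4} (size 1)  {r^1, r^7} (size 2)  {r^2, r^6} (size 2)  {r^3, r^5} (size 2)  {s, sr^2, ...} (size 4)  {sr, sr^3, ...} (size 4)
  chi_1 (triv)               1             1               1                    1                    1                    1                        1                       
  chi_2 (sign: r->1, s->-1)  1             1               1                    1                    1                    -1                       -1                      
  chi_3 (r->-1, s->1)        1             1               -1                   1                    -1                   1                        -1                      
  chi_4 (r->-1, s->-1)       1             1               -1                   1                    -1                   -1                       1                       
  chi_5 (2d, j=1)            2             -2              sqrt(2)              0                    -sqrt(2)             0                        0                       
  chi_6 (2d, j=2)            2             2               0                    -2                   0                    0                        0                       
  chi_7 (2d, j=3)            2             -2              -sqrt(2)             0                    sqrt(2)              0                        0                       

Spot check: chi_1 (triv) on {e} = 1.

Explanation: D_8 has order 2*8 = 16 with 7 conjugacy classes, hence 7 irreducibles. Sum of squared dims 1 + 1 + 1 + 1 + 4 + 4 + 4 = 16 = |G|. Linear characters come from the abelianisation; the 2-dimensional irreps have character r^k -> 2*cos(2*pi*j*k/8), reflections -> 0.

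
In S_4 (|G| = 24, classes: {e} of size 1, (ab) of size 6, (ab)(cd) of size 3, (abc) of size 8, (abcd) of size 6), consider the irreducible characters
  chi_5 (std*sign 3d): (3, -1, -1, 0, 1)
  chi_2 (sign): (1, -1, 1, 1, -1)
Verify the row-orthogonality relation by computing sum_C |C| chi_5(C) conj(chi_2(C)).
Sum = 0; so <chi_5, chi_2> = 0 (distinct irreducibles are orthogonal).

Compute term by term over conjugacy classes (|C| * chi_5(C) * conj(chi_2(C))):
  1*(3)*conj(1) + 6*(-1)*conj(-1) + 3*(-1)*conj(1) + 8*(0)*conj(1) + 6*(1)*conj(-1)
  = (3) + (6) + (-3) + (0) + (-6)
  = 0.
Dividing by |G| = 24 gives 0/24 = 0, matching the row-orthogonality relation <chi_5, chi_2> = [chi_5 = chi_2].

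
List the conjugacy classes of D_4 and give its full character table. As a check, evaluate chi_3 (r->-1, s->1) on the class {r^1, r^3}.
Conjugacy classes: {e} of size 1, {r^2} of size 1, {r^1, r^3} of size 2, {s, sr^2, ...} of size 2, {sr, sr^3, ...} of size 2.
Character table:
  irrep \ class              {e} (size 1)  {r^2} (size 1)  {r^1, r^3} (size 2)  {s, sr^2, ...} (size 2)  {sr, sr^3, ...} (size 2)
  chi_1 (triv)               1             1               1                    1                        1                       
  chi_2 (sign: r->1, s->-1)  1             1               1                    -1                       -1                      
  chi_3 (r->-1, s->1)        1             1               -1                   1                        -1                      
  chi_4 (r->-1, s->-1)       1             1               -1                   -1                       1                       
  chi_5 (2d, j=1)            2             -2              0                    0                        0                       

Spot check: chi_3 (r->-1, s->1) on {r^1, r^3} = -1.

Proof sketch: D_4 has order 2*4 = 8 with 5 conjugacy classes, hence 5 irreducibles. Sum of squared dims 1 + 1 + 1 + 1 + 4 = 8 = |G|. Linear characters come from the abelianisation; the 2-dimensional irreps have character r^k -> 2*cos(2*pi*j*k/4), reflections -> 0.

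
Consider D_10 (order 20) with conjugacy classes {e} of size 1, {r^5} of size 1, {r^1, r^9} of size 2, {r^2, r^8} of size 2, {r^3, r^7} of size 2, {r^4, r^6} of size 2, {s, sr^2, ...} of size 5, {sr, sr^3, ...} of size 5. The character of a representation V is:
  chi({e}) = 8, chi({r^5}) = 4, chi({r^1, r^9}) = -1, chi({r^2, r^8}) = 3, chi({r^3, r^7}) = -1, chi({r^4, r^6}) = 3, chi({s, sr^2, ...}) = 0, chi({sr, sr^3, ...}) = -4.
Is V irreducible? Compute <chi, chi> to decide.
Not irreducible (reducible): <chi, chi> = 10 > 1.

<chi, chi> = (1/|G|) sum_C |C| * |chi(C)|^2 = (1/20)[1*|8|^2 + 1*|4|^2 + 2*|-1|^2 + 2*|3|^2 + 2*|-1|^2 + 2*|3|^2 + 5*|0|^2 + 5*|-4|^2]
  = (1/20)[(64) + (16) + (2) + (18) + (2) + (18) + (0) + (80)] = 200/20 = 10.
A character is irreducible iff <chi, chi> = 1, so this representation is reducible.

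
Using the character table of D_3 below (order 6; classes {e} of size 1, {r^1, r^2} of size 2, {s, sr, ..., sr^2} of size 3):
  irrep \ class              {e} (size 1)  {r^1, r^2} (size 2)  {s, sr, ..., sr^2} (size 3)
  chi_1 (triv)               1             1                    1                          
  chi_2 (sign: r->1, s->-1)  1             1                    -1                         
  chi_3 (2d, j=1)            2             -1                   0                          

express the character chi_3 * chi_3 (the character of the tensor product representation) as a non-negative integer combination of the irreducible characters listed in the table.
chi_3 tensor chi_3 = chi_1 + chi_2 + chi_3 (all other irreducibles have multiplicity 0).

Explanation: The character of a tensor product is the pointwise product (chi_3 * chi_3)(C) = chi_3(C) * chi_3(C):
  {e}: (2)*(2), {r^1, r^2}: (-1)*(-1), {s, sr, ..., sr^2}: (0)*(0)
so (chi_3 * chi_3) takes values
  {e} -> 4, {r^1, r^2} -> 1, {s, sr, ..., sr^2} -> 0.
Now take the inner product of this character with each irreducible chi from the table, <chi_3*chi_3, chi> = (1/6) sum_C |C| (chi_3*chi_3)(C) conj(chi(C)):
  <chi_3*chi_3, chi_1> = (1/6)[1*(4)*conj(1) + 2*(1)*conj(1) + 3*(0)*conj(1)]
      = (1/6)[(4) + (2) + (0)] = 6/6 = 1
  <chi_3*chi_3, chi_2> = (1/6)[1*(4)*conj(1) + 2*(1)*conj(1) + 3*(0)*conj(-1)]
      = (1/6)[(4) + (2) + (0)] = 6/6 = 1
  <chi_3*chi_3, chi_3> = (1/6)[1*(4)*conj(2) + 2*(1)*conj(-1) + 3*(0)*conj(0)]
      = (1/6)[(8) + (-2) + (0)] = 6/6 = 1
Hence the multiplicities are chi_1: 1, chi_2: 1, chi_3: 1. Dimension check: dim(chi_3)*dim(chi_3) = 2*2 = 4 and sum (mult * dim) = 1*1 + 1*1 + 1*2 = 4.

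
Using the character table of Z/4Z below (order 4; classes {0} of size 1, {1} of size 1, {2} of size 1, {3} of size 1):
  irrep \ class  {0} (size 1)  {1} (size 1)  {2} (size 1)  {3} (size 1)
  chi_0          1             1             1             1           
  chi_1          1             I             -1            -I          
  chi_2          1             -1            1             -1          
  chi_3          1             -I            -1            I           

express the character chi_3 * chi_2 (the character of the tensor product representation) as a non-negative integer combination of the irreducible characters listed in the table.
chi_3 tensor chi_2 = chi_1 (all other irreducibles have multiplicity 0).

Proof sketch: The character of a tensor product is the pointwise product (chi_3 * chi_2)(C) = chi_3(C) * chi_2(C):
  {0}: (1)*(1), {1}: (-I)*(-1), {2}: (-1)*(1), {3}: (I)*(-1)
so (chi_3 * chi_2) takes values
  {0} -> 1, {1} -> I, {2} -> -1, {3} -> -I.
Now take the inner product of this character with each irreducible chi from the table, <chi_3*chi_2, chi> = (1/4) sum_C |C| (chi_3*chi_2)(C) conj(chi(C)):
  <chi_3*chi_2, chi_0> = (1/4)[1*(1)*conj(1) + 1*(I)*conj(1) + 1*(-1)*conj(1) + 1*(-I)*conj(1)]
      = (1/4)[(1) + (I) + (-1) + (-I)] = 0/4 = 0
  <chi_3*chi_2, chi_1> = (1/4)[1*(1)*conj(1) + 1*(I)*conj(I) + 1*(-1)*conj(-1) + 1*(-I)*conj(-I)]
      = (1/4)[(1) + (1) + (1) + (1)] = 4/4 = 1
  <chi_3*chi_2, chi_2> = (1/4)[1*(1)*conj(1) + 1*(I)*conj(-1) + 1*(-1)*conj(1) + 1*(-I)*conj(-1)]
      = (1/4)[(1) + (-I) + (-1) + (I)] = 0/4 = 0
  <chi_3*chi_2, chi_3> = (1/4)[1*(1)*conj(1) + 1*(I)*conj(-I) + 1*(-1)*conj(-1) + 1*(-I)*conj(I)]
      = (1/4)[(1) + (-1) + (1) + (-1)] = 0/4 = 0
(Exp terms are combined using exp(i*s)*conj(exp(i*t)) = exp(i*(s-t)), and sums of them are collapsed using the identity that for every m > 1 the m distinct m-th roots of unity sum to 0, e.g. 1 + exp(2*I*pi/3) + exp(-2*I*pi/3) = 0.)
Hence the multiplicities are chi_1: 1. Dimension check: dim(chi_3)*dim(chi_2) = 1*1 = 1 and sum (mult * dim) = 1*1 = 1.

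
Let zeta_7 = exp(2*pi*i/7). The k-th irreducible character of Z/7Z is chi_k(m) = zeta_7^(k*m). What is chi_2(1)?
chi_2(1) = zeta_7^2 = exp(4*I*pi/7)

Derivation: chi_2(1) = zeta_7^(2*1) = zeta_7^2. Since zeta_7^7 = 1, this equals zeta_7^2 = exp(2*pi*i*2/7) = exp(4*I*pi/7).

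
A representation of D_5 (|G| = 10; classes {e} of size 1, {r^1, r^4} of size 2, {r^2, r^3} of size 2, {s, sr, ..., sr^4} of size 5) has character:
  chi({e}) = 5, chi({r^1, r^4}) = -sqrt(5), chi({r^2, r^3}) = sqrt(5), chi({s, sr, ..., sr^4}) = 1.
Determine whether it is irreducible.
Not irreducible (reducible): <chi, chi> = 5 > 1.

Proof sketch: <chi, chi> = (1/|G|) sum_C |C| * |chi(C)|^2 = (1/10)[1*|5|^2 + 2*|-sqrt(5)|^2 + 2*|sqrt(5)|^2 + 5*|1|^2]
  = (1/10)[(25) + (10) + (10) + (5)] = 50/10 = 5.
A character is irreducible iff <chi, chi> = 1, so this representation is reducible.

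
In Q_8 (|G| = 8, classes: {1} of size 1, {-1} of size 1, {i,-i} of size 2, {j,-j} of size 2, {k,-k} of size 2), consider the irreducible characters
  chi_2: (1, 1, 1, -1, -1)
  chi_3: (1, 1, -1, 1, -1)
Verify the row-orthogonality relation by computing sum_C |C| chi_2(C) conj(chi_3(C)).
Sum = 0; so <chi_2, chi_3> = 0 (distinct irreducibles are orthogonal).

Explanation: Compute term by term over conjugacy classes (|C| * chi_2(C) * conj(chi_3(C))):
  1*(1)*conj(1) + 1*(1)*conj(1) + 2*(1)*conj(-1) + 2*(-1)*conj(1) + 2*(-1)*conj(-1)
  = (1) + (1) + (-2) + (-2) + (2)
  = 0.
Dividing by |G| = 8 gives 0/8 = 0, matching the row-orthogonality relation <chi_2, chi_3> = [chi_2 = chi_3].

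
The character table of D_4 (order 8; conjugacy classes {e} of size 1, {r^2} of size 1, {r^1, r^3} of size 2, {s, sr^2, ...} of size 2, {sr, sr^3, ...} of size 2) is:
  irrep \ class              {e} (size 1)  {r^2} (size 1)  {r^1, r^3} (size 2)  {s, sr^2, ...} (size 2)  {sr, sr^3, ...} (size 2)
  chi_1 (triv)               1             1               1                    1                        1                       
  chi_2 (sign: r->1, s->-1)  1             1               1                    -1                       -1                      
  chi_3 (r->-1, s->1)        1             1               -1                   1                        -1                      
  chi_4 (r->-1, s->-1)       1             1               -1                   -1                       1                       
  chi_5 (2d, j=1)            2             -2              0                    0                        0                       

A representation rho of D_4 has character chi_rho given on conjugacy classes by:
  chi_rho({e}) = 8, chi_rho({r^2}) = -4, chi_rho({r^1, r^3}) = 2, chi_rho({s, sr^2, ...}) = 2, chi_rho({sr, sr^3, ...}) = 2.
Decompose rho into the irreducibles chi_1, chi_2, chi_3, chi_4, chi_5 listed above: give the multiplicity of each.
Multiplicities: chi_1: 2, chi_2: 0, chi_3: 0, chi_4: 0, chi_5: 3.

Argument: Use <chi_rho, chi> = (1/|G|) sum_C |C| * chi_rho(C) * conj(chi(C)) with |G| = 8 for each irreducible chi in the table:
  <chi_rho, chi_1> = (1/8)[1*(8)*conj(1) + 1*(-4)*conj(1) + 2*(2)*conj(1) + 2*(2)*conj(1) + 2*(2)*conj(1)]
      = (1/8)[(8) + (-4) + (4) + (4) + (4)] = 16/8 = 2
  <chi_rho, chi_2> = (1/8)[1*(8)*conj(1) + 1*(-4)*conj(1) + 2*(2)*conj(1) + 2*(2)*conj(-1) + 2*(2)*conj(-1)]
      = (1/8)[(8) + (-4) + (4) + (-4) + (-4)] = 0/8 = 0
  <chi_rho, chi_3> = (1/8)[1*(8)*conj(1) + 1*(-4)*conj(1) + 2*(2)*conj(-1) + 2*(2)*conj(1) + 2*(2)*conj(-1)]
      = (1/8)[(8) + (-4) + (-4) + (4) + (-4)] = 0/8 = 0
  <chi_rho, chi_4> = (1/8)[1*(8)*conj(1) + 1*(-4)*conj(1) + 2*(2)*conj(-1) + 2*(2)*conj(-1) + 2*(2)*conj(1)]
      = (1/8)[(8) + (-4) + (-4) + (-4) + (4)] = 0/8 = 0
  <chi_rho, chi_5> = (1/8)[1*(8)*conj(2) + 1*(-4)*conj(-2) + 2*(2)*conj(0) + 2*(2)*conj(0) + 2*(2)*conj(0)]
      = (1/8)[(16) + (8) + (0) + (0) + (0)] = 24/8 = 3
Dimension check: dim(rho) = sum (mult * dim) = 2*1 + 0*1 + 0*1 + 0*1 + 3*2 = 8 = chi_rho(e) = 8.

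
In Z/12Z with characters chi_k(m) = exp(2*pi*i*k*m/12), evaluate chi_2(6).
chi_2(6) = zeta_12^12 = 1

Solution. chi_2(6) = zeta_12^(2*6) = zeta_12^12. Since zeta_12^12 = 1, this equals zeta_12^0 = exp(2*pi*i*0/12) = 1.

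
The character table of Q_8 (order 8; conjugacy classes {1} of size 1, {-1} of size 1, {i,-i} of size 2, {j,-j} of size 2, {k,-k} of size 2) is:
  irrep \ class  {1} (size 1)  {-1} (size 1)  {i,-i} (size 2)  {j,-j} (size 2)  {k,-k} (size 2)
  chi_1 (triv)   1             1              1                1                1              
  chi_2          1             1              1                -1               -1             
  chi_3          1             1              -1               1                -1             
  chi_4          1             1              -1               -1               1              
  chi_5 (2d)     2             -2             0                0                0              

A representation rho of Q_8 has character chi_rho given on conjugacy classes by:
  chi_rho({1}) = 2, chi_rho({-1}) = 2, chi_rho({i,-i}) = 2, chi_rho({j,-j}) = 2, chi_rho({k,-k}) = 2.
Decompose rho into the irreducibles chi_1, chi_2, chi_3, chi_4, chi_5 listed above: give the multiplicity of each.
Multiplicities: chi_1: 2, chi_2: 0, chi_3: 0, chi_4: 0, chi_5: 0.

Argument: Use <chi_rho, chi> = (1/|G|) sum_C |C| * chi_rho(C) * conj(chi(C)) with |G| = 8 for each irreducible chi in the table:
  <chi_rho, chi_1> = (1/8)[1*(2)*conj(1) + 1*(2)*conj(1) + 2*(2)*conj(1) + 2*(2)*conj(1) + 2*(2)*conj(1)]
      = (1/8)[(2) + (2) + (4) + (4) + (4)] = 16/8 = 2
  <chi_rho, chi_2> = (1/8)[1*(2)*conj(1) + 1*(2)*conj(1) + 2*(2)*conj(1) + 2*(2)*conj(-1) + 2*(2)*conj(-1)]
      = (1/8)[(2) + (2) + (4) + (-4) + (-4)] = 0/8 = 0
  <chi_rho, chi_3> = (1/8)[1*(2)*conj(1) + 1*(2)*conj(1) + 2*(2)*conj(-1) + 2*(2)*conj(1) + 2*(2)*conj(-1)]
      = (1/8)[(2) + (2) + (-4) + (4) + (-4)] = 0/8 = 0
  <chi_rho, chi_4> = (1/8)[1*(2)*conj(1) + 1*(2)*conj(1) + 2*(2)*conj(-1) + 2*(2)*conj(-1) + 2*(2)*conj(1)]
      = (1/8)[(2) + (2) + (-4) + (-4) + (4)] = 0/8 = 0
  <chi_rho, chi_5> = (1/8)[1*(2)*conj(2) + 1*(2)*conj(-2) + 2*(2)*conj(0) + 2*(2)*conj(0) + 2*(2)*conj(0)]
      = (1/8)[(4) + (-4) + (0) + (0) + (0)] = 0/8 = 0
Dimension check: dim(rho) = sum (mult * dim) = 2*1 + 0*1 + 0*1 + 0*1 + 0*2 = 2 = chi_rho(e) = 2.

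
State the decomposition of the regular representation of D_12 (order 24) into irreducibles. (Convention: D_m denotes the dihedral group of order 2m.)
Each irreducible V_i of dimension d_i appears with multiplicity d_i, i.e. rho_reg = (direct sum over all irreducibles V_i) d_i V_i. The irreducible dimensions for D_12 are 1, 1, 1, 1, 2, 2, 2, 2, 2: 4 irreducibles of dimension 1, each with multiplicity 1; 5 irreducibles of dimension 2, each with multiplicity 2. Total dimension 4*1*1 + 5*2*2 = 24 = |G|.

Argument: General theorem: in the regular representation of a finite group G, each irreducible appears with multiplicity equal to its dimension. Check: dim(rho_reg) = sum d_i^2 = 1 + 1 + 1 + 1 + 4 + 4 + 4 + 4 + 4 = 24 = |G|.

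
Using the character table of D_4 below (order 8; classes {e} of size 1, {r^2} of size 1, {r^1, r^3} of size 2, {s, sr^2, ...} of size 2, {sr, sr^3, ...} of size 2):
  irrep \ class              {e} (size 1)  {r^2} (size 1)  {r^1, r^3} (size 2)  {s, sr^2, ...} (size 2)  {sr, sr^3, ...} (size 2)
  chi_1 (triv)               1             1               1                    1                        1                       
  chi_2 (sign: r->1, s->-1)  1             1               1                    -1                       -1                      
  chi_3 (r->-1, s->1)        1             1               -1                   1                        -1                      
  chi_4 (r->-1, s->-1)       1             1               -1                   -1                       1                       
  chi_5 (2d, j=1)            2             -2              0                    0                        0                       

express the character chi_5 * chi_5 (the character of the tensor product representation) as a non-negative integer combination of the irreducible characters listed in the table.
chi_5 tensor chi_5 = chi_1 + chi_2 + chi_3 + chi_4 (all other irreducibles have multiplicity 0).

Details: The character of a tensor product is the pointwise product (chi_5 * chi_5)(C) = chi_5(C) * chi_5(C):
  {e}: (2)*(2), {r^2}: (-2)*(-2), {r^1, r^3}: (0)*(0), {s, sr^2, ...}: (0)*(0), {sr, sr^3, ...}: (0)*(0)
so (chi_5 * chi_5) takes values
  {e} -> 4, {r^2} -> 4, {r^1, r^3} -> 0, {s, sr^2, ...} -> 0, {sr, sr^3, ...} -> 0.
Now take the inner product of this character with each irreducible chi from the table, <chi_5*chi_5, chi> = (1/8) sum_C |C| (chi_5*chi_5)(C) conj(chi(C)):
  <chi_5*chi_5, chi_1> = (1/8)[1*(4)*conj(1) + 1*(4)*conj(1) + 2*(0)*conj(1) + 2*(0)*conj(1) + 2*(0)*conj(1)]
      = (1/8)[(4) + (4) + (0) + (0) + (0)] = 8/8 = 1
  <chi_5*chi_5, chi_2> = (1/8)[1*(4)*conj(1) + 1*(4)*conj(1) + 2*(0)*conj(1) + 2*(0)*conj(-1) + 2*(0)*conj(-1)]
      = (1/8)[(4) + (4) + (0) + (0) + (0)] = 8/8 = 1
  <chi_5*chi_5, chi_3> = (1/8)[1*(4)*conj(1) + 1*(4)*conj(1) + 2*(0)*conj(-1) + 2*(0)*conj(1) + 2*(0)*conj(-1)]
      = (1/8)[(4) + (4) + (0) + (0) + (0)] = 8/8 = 1
  <chi_5*chi_5, chi_4> = (1/8)[1*(4)*conj(1) + 1*(4)*conj(1) + 2*(0)*conj(-1) + 2*(0)*conj(-1) + 2*(0)*conj(1)]
      = (1/8)[(4) + (4) + (0) + (0) + (0)] = 8/8 = 1
  <chi_5*chi_5, chi_5> = (1/8)[1*(4)*conj(2) + 1*(4)*conj(-2) + 2*(0)*conj(0) + 2*(0)*conj(0) + 2*(0)*conj(0)]
      = (1/8)[(8) + (-8) + (0) + (0) + (0)] = 0/8 = 0
Hence the multiplicities are chi_1: 1, chi_2: 1, chi_3: 1, chi_4: 1. Dimension check: dim(chi_5)*dim(chi_5) = 2*2 = 4 and sum (mult * dim) = 1*1 + 1*1 + 1*1 + 1*1 = 4.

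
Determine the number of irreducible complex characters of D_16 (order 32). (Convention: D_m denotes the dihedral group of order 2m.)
11

Proof sketch: The number of irreducible complex representations of a finite group equals its number of conjugacy classes. D_16 has 11 conjugacy classes (n/2 + 3 for n even), so D_16 (order 32) has exactly 11 irreducible complex representations.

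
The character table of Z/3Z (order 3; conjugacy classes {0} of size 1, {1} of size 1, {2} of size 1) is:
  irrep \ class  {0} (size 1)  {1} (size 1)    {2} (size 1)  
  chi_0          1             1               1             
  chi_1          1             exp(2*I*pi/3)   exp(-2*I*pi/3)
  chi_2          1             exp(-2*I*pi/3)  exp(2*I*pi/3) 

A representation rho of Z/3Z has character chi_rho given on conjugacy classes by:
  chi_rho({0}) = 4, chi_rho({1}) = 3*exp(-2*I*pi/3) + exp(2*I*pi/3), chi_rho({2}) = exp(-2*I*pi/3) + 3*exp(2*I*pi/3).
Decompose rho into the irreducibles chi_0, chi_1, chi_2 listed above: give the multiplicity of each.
Multiplicities: chi_0: 0, chi_1: 1, chi_2: 3.

Argument: Use <chi_rho, chi> = (1/|G|) sum_C |C| * chi_rho(C) * conj(chi(C)) with |G| = 3 for each irreducible chi in the table:
  <chi_rho, chi_0> = (1/3)[1*(4)*conj(1) + 1*(3*exp(-2*I*pi/3) + exp(2*I*pi/3))*conj(1) + 1*(exp(-2*I*pi/3) + 3*exp(2*I*pi/3))*conj(1)]
      = (1/3)[(4) + (3*exp(-2*I*pi/3) + exp(2*I*pi/3)) + (exp(-2*I*pi/3) + 3*exp(2*I*pi/3))] = 0/3 = 0
  <chi_rho, chi_1> = (1/3)[1*(4)*conj(1) + 1*(3*exp(-2*I*pi/3) + exp(2*I*pi/3))*conj(exp(2*I*pi/3)) + 1*(exp(-2*I*pi/3) + 3*exp(2*I*pi/3))*conj(exp(-2*I*pi/3))]
      = (1/3)[(4) + (1 + 3*exp(2*I*pi/3)) + (1 + 3*exp(-2*I*pi/3))] = 3/3 = 1
  <chi_rho, chi_2> = (1/3)[1*(4)*conj(1) + 1*(3*exp(-2*I*pi/3) + exp(2*I*pi/3))*conj(exp(-2*I*pi/3)) + 1*(exp(-2*I*pi/3) + 3*exp(2*I*pi/3))*conj(exp(2*I*pi/3))]
      = (1/3)[(4) + (3 + exp(-2*I*pi/3)) + (3 + exp(2*I*pi/3))] = 9/3 = 3
(Exp terms are combined using exp(i*s)*conj(exp(i*t)) = exp(i*(s-t)), and sums of them are collapsed using the identity that for every m > 1 the m distinct m-th roots of unity sum to 0, e.g. 1 + exp(2*I*pi/3) + exp(-2*I*pi/3) = 0.)
Dimension check: dim(rho) = sum (mult * dim) = 0*1 + 1*1 + 3*1 = 4 = chi_rho(e) = 4.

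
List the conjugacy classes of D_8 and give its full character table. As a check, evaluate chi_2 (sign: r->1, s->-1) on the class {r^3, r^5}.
Conjugacy classes: {e} of size 1, {r^4} of size 1, {r^1, r^7} of size 2, {r^2, r^6} of size 2, {r^3, r^5} of size 2, {s, sr^2, ...} of size 4, {sr, sr^3, ...} of size 4.
Character table:
  irrep \ class              {e} (size 1)  {r^4} (size 1)  {r^1, r^7} (size 2)  {r^2, r^6} (size 2)  {r^3, r^5} (size 2)  {s, sr^2, ...} (size 4)  {sr, sr^3, ...} (size 4)
  chi_1 (triv)               1             1               1                    1                    1                    1                        1                       
  chi_2 (sign: r->1, s->-1)  1             1               1                    1                    1                    -1                       -1                      
  chi_3 (r->-1, s->1)        1             1               -1                   1                    -1                   1                        -1                      
  chi_4 (r->-1, s->-1)       1             1               -1                   1                    -1                   -1                       1                       
  chi_5 (2d, j=1)            2             -2              sqrt(2)              0                    -sqrt(2)             0                        0                       
  chi_6 (2d, j=2)            2             2               0                    -2                   0                    0                        0                       
  chi_7 (2d, j=3)            2             -2              -sqrt(2)             0                    sqrt(2)              0                        0                       

Spot check: chi_2 (sign: r->1, s->-1) on {r^3, r^5} = 1.

Proof sketch: D_8 has order 2*8 = 16 with 7 conjugacy classes, hence 7 irreducibles. Sum of squared dims 1 + 1 + 1 + 1 + 4 + 4 + 4 = 16 = |G|. Linear characters come from the abelianisation; the 2-dimensional irreps have character r^k -> 2*cos(2*pi*j*k/8), reflections -> 0.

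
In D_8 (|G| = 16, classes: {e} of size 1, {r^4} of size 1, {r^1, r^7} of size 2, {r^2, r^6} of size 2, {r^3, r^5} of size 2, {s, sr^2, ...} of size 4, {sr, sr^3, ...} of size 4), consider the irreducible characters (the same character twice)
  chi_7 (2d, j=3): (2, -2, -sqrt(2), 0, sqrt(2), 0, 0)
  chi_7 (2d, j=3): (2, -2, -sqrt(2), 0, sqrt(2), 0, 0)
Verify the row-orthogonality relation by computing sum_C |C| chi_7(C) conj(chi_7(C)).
Sum = 16 = |G| = 16; so <chi_7, chi_7> = 1 (norm-1 confirms irreducibility).

Justification: Compute term by term over conjugacy classes (|C| * chi_7(C) * conj(chi_7(C))):
  1*(2)*conj(2) + 1*(-2)*conj(-2) + 2*(-sqrt(2))*conj(-sqrt(2)) + 2*(0)*conj(0) + 2*(sqrt(2))*conj(sqrt(2)) + 4*(0)*conj(0) + 4*(0)*conj(0)
  = (4) + (4) + (4) + (0) + (4) + (0) + (0)
  = 16.
Dividing by |G| = 16 gives 16/16 = 1, matching the row-orthogonality relation <chi_7, chi_7> = [chi_7 = chi_7].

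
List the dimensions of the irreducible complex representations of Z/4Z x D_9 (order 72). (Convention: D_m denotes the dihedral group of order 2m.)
Dimensions: 1, 1, 1, 1, 1, 1, 1, 1, 2, 2, 2, 2, 2, 2, 2, 2, 2, 2, 2, 2, 2, 2, 2, 2

Proof sketch: There are 24 irreducibles (= number of conjugacy classes). Their dimensions d_i satisfy sum d_i^2 = |G| = 72: 1 + 1 + 1 + 1 + 1 + 1 + 1 + 1 + 4 + 4 + 4 + 4 + 4 + 4 + 4 + 4 + 4 + 4 + 4 + 4 + 4 + 4 + 4 + 4 = 72. (For the product with Z/4Z: each of the 4 1-dim characters of Z/4Z tensors with each irrep of D_9, giving 4 copies of each D_9-dimension.)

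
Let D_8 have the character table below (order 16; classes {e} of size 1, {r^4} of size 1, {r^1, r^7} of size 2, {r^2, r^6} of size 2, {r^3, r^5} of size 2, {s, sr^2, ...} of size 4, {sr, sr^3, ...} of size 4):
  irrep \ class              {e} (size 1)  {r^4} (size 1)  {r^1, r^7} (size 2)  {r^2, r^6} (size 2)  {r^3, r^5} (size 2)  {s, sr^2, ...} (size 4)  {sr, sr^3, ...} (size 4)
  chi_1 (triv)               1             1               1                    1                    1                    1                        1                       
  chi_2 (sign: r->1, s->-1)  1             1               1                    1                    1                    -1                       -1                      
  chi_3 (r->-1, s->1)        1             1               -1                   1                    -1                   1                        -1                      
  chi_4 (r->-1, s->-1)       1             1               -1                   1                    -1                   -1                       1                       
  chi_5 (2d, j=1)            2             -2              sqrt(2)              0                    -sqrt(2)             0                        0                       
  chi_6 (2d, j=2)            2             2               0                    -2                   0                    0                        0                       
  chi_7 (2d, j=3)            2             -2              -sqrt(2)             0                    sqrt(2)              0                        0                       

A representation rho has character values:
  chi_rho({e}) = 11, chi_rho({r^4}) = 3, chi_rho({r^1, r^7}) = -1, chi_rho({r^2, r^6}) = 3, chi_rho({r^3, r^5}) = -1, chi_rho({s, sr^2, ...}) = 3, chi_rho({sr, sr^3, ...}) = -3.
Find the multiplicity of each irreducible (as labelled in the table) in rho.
Multiplicities: chi_1: 1, chi_2: 1, chi_3: 3, chi_4: 0, chi_5: 1, chi_6: 1, chi_7: 1.

Use <chi_rho, chi> = (1/|G|) sum_C |C| * chi_rho(C) * conj(chi(C)) with |G| = 16 for each irreducible chi in the table:
  <chi_rho, chi_1> = (1/16)[1*(11)*conj(1) + 1*(3)*conj(1) + 2*(-1)*conj(1) + 2*(3)*conj(1) + 2*(-1)*conj(1) + 4*(3)*conj(1) + 4*(-3)*conj(1)]
      = (1/16)[(11) + (3) + (-2) + (6) + (-2) + (12) + (-12)] = 16/16 = 1
  <chi_rho, chi_2> = (1/16)[1*(11)*conj(1) + 1*(3)*conj(1) + 2*(-1)*conj(1) + 2*(3)*conj(1) + 2*(-1)*conj(1) + 4*(3)*conj(-1) + 4*(-3)*conj(-1)]
      = (1/16)[(11) + (3) + (-2) + (6) + (-2) + (-12) + (12)] = 16/16 = 1
  <chi_rho, chi_3> = (1/16)[1*(11)*conj(1) + 1*(3)*conj(1) + 2*(-1)*conj(-1) + 2*(3)*conj(1) + 2*(-1)*conj(-1) + 4*(3)*conj(1) + 4*(-3)*conj(-1)]
      = (1/16)[(11) + (3) + (2) + (6) + (2) + (12) + (12)] = 48/16 = 3
  <chi_rho, chi_4> = (1/16)[1*(11)*conj(1) + 1*(3)*conj(1) + 2*(-1)*conj(-1) + 2*(3)*conj(1) + 2*(-1)*conj(-1) + 4*(3)*conj(-1) + 4*(-3)*conj(1)]
      = (1/16)[(11) + (3) + (2) + (6) + (2) + (-12) + (-12)] = 0/16 = 0
  <chi_rho, chi_5> = (1/16)[1*(11)*conj(2) + 1*(3)*conj(-2) + 2*(-1)*conj(sqrt(2)) + 2*(3)*conj(0) + 2*(-1)*conj(-sqrt(2)) + 4*(3)*conj(0) + 4*(-3)*conj(0)]
      = (1/16)[(22) + (-6) + (-2*sqrt(2)) + (0) + (2*sqrt(2)) + (0) + (0)] = 16/16 = 1
  <chi_rho, chi_6> = (1/16)[1*(11)*conj(2) + 1*(3)*conj(2) + 2*(-1)*conj(0) + 2*(3)*conj(-2) + 2*(-1)*conj(0) + 4*(3)*conj(0) + 4*(-3)*conj(0)]
      = (1/16)[(22) + (6) + (0) + (-12) + (0) + (0) + (0)] = 16/16 = 1
  <chi_rho, chi_7> = (1/16)[1*(11)*conj(2) + 1*(3)*conj(-2) + 2*(-1)*conj(-sqrt(2)) + 2*(3)*conj(0) + 2*(-1)*conj(sqrt(2)) + 4*(3)*conj(0) + 4*(-3)*conj(0)]
      = (1/16)[(22) + (-6) + (2*sqrt(2)) + (0) + (-2*sqrt(2)) + (0) + (0)] = 16/16 = 1
Dimension check: dim(rho) = sum (mult * dim) = 1*1 + 1*1 + 3*1 + 0*1 + 1*2 + 1*2 + 1*2 = 11 = chi_rho(e) = 11.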